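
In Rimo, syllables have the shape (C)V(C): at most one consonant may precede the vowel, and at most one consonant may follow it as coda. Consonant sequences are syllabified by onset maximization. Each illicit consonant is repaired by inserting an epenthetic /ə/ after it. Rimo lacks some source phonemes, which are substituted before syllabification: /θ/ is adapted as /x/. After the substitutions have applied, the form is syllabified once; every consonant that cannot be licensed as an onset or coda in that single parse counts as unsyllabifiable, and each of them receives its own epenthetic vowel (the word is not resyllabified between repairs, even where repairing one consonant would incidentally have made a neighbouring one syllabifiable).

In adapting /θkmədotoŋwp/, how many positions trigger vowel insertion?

After substitution the input is /xkmədotoŋwp/.
The unsyllabifiable consonants are /x/, /k/, /w/, /p/; each receives one epenthetic vowel.

4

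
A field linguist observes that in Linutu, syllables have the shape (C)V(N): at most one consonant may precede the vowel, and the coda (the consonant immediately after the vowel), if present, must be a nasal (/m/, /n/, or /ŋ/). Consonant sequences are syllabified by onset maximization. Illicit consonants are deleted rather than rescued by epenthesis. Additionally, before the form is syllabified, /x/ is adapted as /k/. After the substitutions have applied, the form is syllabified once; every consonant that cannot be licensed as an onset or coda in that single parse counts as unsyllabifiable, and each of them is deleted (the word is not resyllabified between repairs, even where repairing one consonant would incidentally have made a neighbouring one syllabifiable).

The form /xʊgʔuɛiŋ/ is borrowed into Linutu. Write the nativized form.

kʊʔuɛiŋ

Substitution: /x/ → /k/, giving /kʊgʔuɛiŋ/.
Under (C)V(N), the unsyllabifiable consonants are /g/ (only a nasal (/m/, /n/, or /ŋ/) is licensed in coda position; onsets are limited to one consonant).
Each unlicensed consonant is deleted: /g/.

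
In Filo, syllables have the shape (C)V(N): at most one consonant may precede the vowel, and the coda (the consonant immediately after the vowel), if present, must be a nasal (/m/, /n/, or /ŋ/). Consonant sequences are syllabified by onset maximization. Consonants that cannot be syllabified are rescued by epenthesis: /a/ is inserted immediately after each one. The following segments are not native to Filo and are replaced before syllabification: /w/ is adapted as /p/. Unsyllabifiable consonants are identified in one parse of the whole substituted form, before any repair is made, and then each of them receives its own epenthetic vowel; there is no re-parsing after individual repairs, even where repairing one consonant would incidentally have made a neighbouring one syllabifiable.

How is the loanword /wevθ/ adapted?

Substitution: /w/ → /p/, giving /pevθ/.
The consonants /v/, /θ/ cannot be parsed into a legal (C)V(N) syllable (only a nasal (/m/, /n/, or /ŋ/) is licensed in coda position; onsets are limited to one consonant).
Inserting the epenthetic vowel yields /v/ → /va/, /θ/ → /θa/.

pevaθa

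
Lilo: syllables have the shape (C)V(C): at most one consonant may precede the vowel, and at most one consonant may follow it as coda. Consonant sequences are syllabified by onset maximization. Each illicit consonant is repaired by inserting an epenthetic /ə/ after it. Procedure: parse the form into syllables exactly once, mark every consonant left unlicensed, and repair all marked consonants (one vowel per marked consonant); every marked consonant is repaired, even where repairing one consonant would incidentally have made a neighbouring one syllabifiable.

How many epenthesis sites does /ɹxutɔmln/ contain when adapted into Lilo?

3

The unsyllabifiable consonants are /ɹ/, /l/, /n/; each receives one epenthetic vowel.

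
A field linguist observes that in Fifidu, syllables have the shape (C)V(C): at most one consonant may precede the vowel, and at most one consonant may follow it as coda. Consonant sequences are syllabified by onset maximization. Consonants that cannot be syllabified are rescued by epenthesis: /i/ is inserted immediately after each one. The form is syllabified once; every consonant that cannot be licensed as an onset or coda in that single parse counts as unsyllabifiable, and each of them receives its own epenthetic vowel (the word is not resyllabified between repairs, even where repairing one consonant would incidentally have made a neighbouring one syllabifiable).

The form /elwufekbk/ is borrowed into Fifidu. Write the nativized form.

Under (C)V(C), the unsyllabifiable consonants are /b/, /k/ (at most one coda consonant is licensed; onsets are limited to one consonant).
Inserting the epenthetic vowel yields /b/ → /bi/, /k/ → /ki/.

elwufekbiki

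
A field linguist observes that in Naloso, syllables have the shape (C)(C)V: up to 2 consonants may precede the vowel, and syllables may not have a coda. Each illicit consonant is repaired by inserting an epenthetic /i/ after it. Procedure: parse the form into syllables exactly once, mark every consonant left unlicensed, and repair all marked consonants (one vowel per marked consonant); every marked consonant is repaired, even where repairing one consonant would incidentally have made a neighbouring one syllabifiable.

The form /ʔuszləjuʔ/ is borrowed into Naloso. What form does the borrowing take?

ʔusizləjuʔi

Under (C)(C)V, the unsyllabifiable consonants are /s/, /ʔ/ (no codas are permitted; onsets may contain at most 2 consonants).
Inserting the epenthetic vowel yields /s/ → /si/, /ʔ/ → /ʔi/.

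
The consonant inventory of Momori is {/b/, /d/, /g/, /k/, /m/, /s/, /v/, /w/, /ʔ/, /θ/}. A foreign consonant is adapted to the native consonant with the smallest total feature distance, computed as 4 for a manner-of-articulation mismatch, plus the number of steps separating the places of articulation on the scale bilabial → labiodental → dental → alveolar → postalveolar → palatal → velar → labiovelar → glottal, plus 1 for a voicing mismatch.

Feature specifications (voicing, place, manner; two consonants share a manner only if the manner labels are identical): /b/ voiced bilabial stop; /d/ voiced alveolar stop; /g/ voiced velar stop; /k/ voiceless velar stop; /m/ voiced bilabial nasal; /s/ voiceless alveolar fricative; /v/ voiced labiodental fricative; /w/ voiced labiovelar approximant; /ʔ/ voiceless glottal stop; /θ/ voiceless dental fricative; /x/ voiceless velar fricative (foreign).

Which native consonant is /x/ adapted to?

s

/s/ is closest: same manner (fricative), place distance 3 (velar→alveolar), same voicing; total 3. Next closest is /k/ at distance 4.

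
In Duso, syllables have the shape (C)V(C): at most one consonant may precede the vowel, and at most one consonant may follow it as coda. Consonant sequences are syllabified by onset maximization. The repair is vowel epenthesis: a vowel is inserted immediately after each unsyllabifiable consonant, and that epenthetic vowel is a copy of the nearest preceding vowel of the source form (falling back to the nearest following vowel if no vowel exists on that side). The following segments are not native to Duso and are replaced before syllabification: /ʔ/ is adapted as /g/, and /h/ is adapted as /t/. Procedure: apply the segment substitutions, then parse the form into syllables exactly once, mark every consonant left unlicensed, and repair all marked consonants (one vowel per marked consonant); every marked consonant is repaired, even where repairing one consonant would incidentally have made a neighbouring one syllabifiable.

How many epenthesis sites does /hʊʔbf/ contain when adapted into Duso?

2

After substitution the input is /tʊgbf/.
The unsyllabifiable consonants are /b/, /f/; each receives one epenthetic vowel.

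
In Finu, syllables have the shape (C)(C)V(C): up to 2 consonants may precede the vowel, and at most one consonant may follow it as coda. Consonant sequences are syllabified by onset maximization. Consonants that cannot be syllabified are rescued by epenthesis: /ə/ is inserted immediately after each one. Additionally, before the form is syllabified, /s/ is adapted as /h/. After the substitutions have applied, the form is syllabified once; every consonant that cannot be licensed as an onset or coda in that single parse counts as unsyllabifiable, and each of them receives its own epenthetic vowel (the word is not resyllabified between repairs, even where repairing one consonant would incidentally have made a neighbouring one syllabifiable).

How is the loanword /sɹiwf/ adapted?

hɹiwfə

Substitution: /s/ → /h/, giving /hɹiwf/.
Syllabifying with onset maximization leaves /f/ stranded (at most one coda consonant is licensed; onsets may contain at most 2 consonants).
Epenthesis after each stranded consonant: /f/ → /fə/.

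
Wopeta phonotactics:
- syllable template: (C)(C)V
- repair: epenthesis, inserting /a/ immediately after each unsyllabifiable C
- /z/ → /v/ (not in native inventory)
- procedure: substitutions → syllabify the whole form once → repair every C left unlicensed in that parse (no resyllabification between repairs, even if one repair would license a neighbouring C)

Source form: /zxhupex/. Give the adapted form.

vaxhupexa

Substitution: /z/ → /v/, giving /vxhupex/.
The consonants /v/, /x/ cannot be parsed into a legal (C)(C)V syllable (no codas are permitted; onsets may contain at most 2 consonants).
Epenthesis after each stranded consonant: /v/ → /va/, /x/ → /xa/.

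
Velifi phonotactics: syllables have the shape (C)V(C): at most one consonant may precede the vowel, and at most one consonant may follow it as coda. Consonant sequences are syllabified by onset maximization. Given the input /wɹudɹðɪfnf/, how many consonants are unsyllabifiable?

Syllabifying with onset maximization leaves /w/, /ɹ/, /n/, /f/ stranded (at most one coda consonant is licensed; onsets are limited to one consonant).

4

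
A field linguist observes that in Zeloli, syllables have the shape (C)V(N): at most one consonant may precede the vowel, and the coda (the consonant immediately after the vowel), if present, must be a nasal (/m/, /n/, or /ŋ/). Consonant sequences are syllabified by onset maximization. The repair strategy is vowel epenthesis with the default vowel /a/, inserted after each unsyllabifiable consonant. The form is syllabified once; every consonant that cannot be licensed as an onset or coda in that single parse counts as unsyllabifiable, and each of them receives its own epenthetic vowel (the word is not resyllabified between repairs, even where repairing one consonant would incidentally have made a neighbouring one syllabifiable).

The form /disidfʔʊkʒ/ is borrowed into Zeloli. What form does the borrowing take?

The consonants /d/, /f/, /k/, /ʒ/ cannot be parsed into a legal (C)V(N) syllable (only a nasal (/m/, /n/, or /ŋ/) is licensed in coda position; onsets are limited to one consonant).
Epenthesis after each stranded consonant: /d/ → /da/, /f/ → /fa/, /k/ → /ka/, /ʒ/ → /ʒa/.

disidafaʔʊkaʒa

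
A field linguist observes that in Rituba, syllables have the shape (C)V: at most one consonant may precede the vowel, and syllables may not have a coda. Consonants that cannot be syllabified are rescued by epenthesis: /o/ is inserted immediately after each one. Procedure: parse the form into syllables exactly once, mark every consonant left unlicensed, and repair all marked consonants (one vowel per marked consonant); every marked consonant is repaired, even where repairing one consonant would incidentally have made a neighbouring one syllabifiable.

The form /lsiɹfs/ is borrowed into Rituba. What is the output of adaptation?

The consonants /l/, /ɹ/, /f/, /s/ cannot be parsed into a legal (C)V syllable (no codas are permitted; onsets are limited to one consonant).
Inserting the epenthetic vowel yields /l/ → /lo/, /ɹ/ → /ɹo/, /f/ → /fo/, /s/ → /so/.

losiɹofoso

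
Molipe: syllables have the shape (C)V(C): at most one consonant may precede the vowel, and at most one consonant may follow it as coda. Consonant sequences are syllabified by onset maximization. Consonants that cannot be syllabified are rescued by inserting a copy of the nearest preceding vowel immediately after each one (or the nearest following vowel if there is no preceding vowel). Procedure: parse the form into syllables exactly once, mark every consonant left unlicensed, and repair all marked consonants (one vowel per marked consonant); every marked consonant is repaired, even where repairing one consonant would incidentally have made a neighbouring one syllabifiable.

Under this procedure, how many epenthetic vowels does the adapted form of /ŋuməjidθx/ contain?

2

The unsyllabifiable consonants are /θ/, /x/; each receives one epenthetic vowel.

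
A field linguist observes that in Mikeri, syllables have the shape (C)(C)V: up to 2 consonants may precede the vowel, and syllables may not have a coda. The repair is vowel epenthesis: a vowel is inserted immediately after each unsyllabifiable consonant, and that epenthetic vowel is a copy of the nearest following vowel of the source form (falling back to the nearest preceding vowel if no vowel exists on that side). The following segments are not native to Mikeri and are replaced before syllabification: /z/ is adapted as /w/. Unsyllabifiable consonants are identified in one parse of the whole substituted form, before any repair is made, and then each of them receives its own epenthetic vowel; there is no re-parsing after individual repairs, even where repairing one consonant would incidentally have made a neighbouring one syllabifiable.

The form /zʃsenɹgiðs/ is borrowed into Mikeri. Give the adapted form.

weʃseniɹgiðisi

Substitution: /z/ → /w/, giving /wʃsenɹgiðs/.
The consonants /w/, /n/, /ð/, /s/ cannot be parsed into a legal (C)(C)V syllable (no codas are permitted; onsets may contain at most 2 consonants).
Epenthesis after each stranded consonant: /w/ → /we/, /n/ → /ni/, /ð/ → /ði/, /s/ → /si/.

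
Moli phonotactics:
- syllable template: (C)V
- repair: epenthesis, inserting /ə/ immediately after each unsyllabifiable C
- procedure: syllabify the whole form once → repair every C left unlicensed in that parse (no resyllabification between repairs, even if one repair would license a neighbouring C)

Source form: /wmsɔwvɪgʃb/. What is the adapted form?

Syllabifying with onset maximization leaves /w/, /m/, /w/, /g/, /ʃ/, /b/ stranded (no codas are permitted; onsets are limited to one consonant).
Each unlicensed consonant becomes the onset of a new syllable: /w/ → /wə/, /m/ → /mə/, /w/ → /wə/, /g/ → /gə/, /ʃ/ → /ʃə/, /b/ → /bə/.

wəməsɔwəvɪgəʃəbə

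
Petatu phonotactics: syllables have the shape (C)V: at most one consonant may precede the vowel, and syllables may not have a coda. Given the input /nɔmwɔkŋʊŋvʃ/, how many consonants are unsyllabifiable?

Under (C)V, the unsyllabifiable consonants are /m/, /k/, /ŋ/, /v/, /ʃ/ (no codas are permitted; onsets are limited to one consonant).

5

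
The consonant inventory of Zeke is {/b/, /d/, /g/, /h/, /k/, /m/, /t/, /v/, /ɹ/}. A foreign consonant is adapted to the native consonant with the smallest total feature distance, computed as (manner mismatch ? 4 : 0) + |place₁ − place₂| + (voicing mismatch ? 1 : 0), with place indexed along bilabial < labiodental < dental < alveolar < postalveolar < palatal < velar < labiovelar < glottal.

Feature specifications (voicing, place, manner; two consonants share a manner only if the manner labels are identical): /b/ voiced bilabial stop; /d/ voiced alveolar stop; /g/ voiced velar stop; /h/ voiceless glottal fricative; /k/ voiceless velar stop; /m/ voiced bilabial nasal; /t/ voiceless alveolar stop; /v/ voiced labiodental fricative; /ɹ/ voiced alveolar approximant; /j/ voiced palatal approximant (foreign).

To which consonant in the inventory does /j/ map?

/ɹ/ is closest: same manner (approximant), place distance 2 (palatal→alveolar), same voicing; total 2. Next closest is /g/ at distance 5.

ɹ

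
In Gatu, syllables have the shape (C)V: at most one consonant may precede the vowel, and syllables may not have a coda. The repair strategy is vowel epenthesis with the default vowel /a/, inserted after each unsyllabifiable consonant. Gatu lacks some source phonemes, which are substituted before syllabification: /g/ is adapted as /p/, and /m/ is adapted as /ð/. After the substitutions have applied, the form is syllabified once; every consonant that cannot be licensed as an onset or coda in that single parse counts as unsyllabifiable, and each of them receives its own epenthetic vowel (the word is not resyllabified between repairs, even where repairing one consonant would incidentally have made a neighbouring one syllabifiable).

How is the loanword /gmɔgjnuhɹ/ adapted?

Substitution: /g/ → /p/, /m/ → /ð/, giving /pðɔpjnuhɹ/.
The consonants /p/, /p/, /j/, /h/, /ɹ/ cannot be parsed into a legal (C)V syllable (no codas are permitted; onsets are limited to one consonant).
Inserting the epenthetic vowel yields /p/ → /pa/, /p/ → /pa/, /j/ → /ja/, /h/ → /ha/, /ɹ/ → /ɹa/.

paðɔpajanuhaɹa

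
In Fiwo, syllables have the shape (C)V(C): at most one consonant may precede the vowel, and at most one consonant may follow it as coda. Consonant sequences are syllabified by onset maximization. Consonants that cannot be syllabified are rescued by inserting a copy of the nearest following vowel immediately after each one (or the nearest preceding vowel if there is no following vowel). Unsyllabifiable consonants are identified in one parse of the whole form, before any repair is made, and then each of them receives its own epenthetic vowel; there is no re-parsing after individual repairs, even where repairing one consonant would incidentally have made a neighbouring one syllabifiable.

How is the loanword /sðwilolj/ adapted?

siðiwiloljo

Under (C)V(C), the unsyllabifiable consonants are /s/, /ð/, /j/ (at most one coda consonant is licensed; onsets are limited to one consonant).
Inserting the epenthetic vowel yields /s/ → /si/, /ð/ → /ði/, /j/ → /jo/.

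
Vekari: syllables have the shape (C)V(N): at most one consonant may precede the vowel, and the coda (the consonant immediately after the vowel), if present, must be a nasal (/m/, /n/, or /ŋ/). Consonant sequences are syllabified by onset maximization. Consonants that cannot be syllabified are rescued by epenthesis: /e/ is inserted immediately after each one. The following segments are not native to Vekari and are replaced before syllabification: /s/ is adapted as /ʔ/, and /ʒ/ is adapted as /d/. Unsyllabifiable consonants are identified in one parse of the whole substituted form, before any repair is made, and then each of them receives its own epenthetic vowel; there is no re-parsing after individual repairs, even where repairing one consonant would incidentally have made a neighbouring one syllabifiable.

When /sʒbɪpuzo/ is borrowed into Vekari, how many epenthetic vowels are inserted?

2

After substitution the input is /ʔdbɪpuzo/.
The unsyllabifiable consonants are /ʔ/, /d/; each receives one epenthetic vowel.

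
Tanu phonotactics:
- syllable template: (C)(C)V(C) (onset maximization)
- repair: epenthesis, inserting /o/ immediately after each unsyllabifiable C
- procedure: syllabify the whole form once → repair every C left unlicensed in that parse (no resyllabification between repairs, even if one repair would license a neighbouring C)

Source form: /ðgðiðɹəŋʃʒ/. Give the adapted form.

Syllabifying with onset maximization leaves /ð/, /ʃ/, /ʒ/ stranded (at most one coda consonant is licensed; onsets may contain at most 2 consonants).
Epenthesis after each stranded consonant: /ð/ → /ðo/, /ʃ/ → /ʃo/, /ʒ/ → /ʒo/.

ðogðiðɹəŋʃoʒo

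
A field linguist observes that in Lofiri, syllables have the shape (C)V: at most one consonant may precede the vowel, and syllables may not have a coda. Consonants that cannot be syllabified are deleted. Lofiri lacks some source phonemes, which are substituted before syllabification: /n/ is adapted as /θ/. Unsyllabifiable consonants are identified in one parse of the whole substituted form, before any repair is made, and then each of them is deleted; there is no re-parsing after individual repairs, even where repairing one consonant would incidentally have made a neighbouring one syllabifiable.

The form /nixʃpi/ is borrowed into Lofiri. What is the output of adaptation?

θipi

Substitution: /n/ → /θ/, giving /θixʃpi/.
The consonants /x/, /ʃ/ cannot be parsed into a legal (C)V syllable (no codas are permitted; onsets are limited to one consonant).
Each unlicensed consonant is deleted: /x/, /ʃ/.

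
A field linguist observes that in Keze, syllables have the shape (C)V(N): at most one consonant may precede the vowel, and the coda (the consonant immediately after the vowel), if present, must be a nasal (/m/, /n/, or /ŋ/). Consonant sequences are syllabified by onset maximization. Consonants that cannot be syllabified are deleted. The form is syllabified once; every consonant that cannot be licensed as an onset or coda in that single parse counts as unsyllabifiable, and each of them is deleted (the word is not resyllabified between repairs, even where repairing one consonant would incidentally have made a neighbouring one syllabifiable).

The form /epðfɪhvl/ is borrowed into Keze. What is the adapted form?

efɪ

Under (C)V(N), the unsyllabifiable consonants are /p/, /ð/, /h/, /v/, /l/ (only a nasal (/m/, /n/, or /ŋ/) is licensed in coda position; onsets are limited to one consonant).
Deleting the stranded consonants removes /p/, /ð/, /h/, /v/, /l/.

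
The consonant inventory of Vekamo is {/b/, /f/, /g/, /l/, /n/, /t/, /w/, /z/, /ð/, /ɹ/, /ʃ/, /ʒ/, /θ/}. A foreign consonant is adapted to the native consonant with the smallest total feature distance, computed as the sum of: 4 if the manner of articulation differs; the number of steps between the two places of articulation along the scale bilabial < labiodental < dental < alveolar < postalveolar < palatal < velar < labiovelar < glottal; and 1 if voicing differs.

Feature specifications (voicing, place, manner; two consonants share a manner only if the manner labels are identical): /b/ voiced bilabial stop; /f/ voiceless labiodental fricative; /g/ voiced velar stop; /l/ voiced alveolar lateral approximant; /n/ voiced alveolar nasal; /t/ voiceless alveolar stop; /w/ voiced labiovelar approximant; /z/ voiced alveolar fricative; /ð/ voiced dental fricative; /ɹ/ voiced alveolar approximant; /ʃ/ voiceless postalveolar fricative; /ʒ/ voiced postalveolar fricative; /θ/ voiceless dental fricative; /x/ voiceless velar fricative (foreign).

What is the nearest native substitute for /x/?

/ʃ/ is closest: same manner (fricative), place distance 2 (velar→postalveolar), same voicing; total 2. Next closest is /ʒ/ at distance 3.

ʃ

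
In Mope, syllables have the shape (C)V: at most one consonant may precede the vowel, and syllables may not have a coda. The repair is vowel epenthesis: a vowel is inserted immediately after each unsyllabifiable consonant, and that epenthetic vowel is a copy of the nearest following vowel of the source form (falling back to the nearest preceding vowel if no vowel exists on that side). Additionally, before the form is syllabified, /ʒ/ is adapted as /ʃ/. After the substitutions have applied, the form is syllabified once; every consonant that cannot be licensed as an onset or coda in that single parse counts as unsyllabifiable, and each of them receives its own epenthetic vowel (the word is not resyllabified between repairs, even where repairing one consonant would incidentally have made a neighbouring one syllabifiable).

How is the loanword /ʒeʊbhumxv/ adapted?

ʃeʊbuhumuxuvu

Substitution: /ʒ/ → /ʃ/, giving /ʃeʊbhumxv/.
Under (C)V, the unsyllabifiable consonants are /b/, /m/, /x/, /v/ (no codas are permitted; onsets are limited to one consonant).
Inserting the epenthetic vowel yields /b/ → /bu/, /m/ → /mu/, /x/ → /xu/, /v/ → /vu/.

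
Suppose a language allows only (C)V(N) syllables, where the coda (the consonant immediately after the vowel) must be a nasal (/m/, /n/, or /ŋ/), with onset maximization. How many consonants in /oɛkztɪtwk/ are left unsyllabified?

The consonants /k/, /z/, /t/, /w/, /k/ cannot be parsed into a legal (C)V(N) syllable (only a nasal (/m/, /n/, or /ŋ/) is licensed in coda position; onsets are limited to one consonant).

5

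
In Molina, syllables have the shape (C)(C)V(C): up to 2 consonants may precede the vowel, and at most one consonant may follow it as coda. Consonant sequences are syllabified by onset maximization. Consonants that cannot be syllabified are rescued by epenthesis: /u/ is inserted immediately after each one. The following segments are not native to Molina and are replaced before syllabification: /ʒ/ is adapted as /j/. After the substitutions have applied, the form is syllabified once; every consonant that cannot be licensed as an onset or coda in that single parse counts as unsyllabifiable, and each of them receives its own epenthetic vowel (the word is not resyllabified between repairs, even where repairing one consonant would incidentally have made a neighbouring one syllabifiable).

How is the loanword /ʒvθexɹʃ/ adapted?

Substitution: /ʒ/ → /j/, giving /jvθexɹʃ/.
Under (C)(C)V(C), the unsyllabifiable consonants are /j/, /ɹ/, /ʃ/ (at most one coda consonant is licensed; onsets may contain at most 2 consonants).
Each unlicensed consonant becomes the onset of a new syllable: /j/ → /ju/, /ɹ/ → /ɹu/, /ʃ/ → /ʃu/.

juvθexɹuʃu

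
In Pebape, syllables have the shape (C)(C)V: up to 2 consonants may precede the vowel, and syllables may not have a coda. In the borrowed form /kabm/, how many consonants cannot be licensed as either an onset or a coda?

2

The consonants /b/, /m/ cannot be parsed into a legal (C)(C)V syllable (no codas are permitted; onsets may contain at most 2 consonants).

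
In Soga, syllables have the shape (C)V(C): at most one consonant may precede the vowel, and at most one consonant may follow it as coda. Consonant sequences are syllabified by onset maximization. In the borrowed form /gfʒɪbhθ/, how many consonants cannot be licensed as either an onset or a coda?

4

Syllabifying with onset maximization leaves /g/, /f/, /h/, /θ/ stranded (at most one coda consonant is licensed; onsets are limited to one consonant).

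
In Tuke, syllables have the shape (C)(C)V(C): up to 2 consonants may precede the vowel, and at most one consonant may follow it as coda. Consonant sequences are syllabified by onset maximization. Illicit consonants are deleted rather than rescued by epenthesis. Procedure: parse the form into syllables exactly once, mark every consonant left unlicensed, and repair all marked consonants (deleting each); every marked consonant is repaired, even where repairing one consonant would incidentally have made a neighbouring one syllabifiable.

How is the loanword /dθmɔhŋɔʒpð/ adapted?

The consonants /d/, /p/, /ð/ cannot be parsed into a legal (C)(C)V(C) syllable (at most one coda consonant is licensed; onsets may contain at most 2 consonants).
Deletion applies to /d/, /p/, /ð/.

θmɔhŋɔʒ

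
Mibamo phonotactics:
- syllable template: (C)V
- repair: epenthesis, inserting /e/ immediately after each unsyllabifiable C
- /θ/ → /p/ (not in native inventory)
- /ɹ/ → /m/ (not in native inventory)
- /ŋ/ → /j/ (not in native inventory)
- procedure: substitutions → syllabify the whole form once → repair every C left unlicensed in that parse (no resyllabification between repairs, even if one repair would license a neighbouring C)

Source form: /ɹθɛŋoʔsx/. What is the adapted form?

mepɛjoʔesexe

Substitution: /ɹ/ → /m/, /θ/ → /p/, /ŋ/ → /j/, giving /mpɛjoʔsx/.
Under (C)V, the unsyllabifiable consonants are /m/, /ʔ/, /s/, /x/ (no codas are permitted; onsets are limited to one consonant).
Each unlicensed consonant becomes the onset of a new syllable: /m/ → /me/, /ʔ/ → /ʔe/, /s/ → /se/, /x/ → /xe/.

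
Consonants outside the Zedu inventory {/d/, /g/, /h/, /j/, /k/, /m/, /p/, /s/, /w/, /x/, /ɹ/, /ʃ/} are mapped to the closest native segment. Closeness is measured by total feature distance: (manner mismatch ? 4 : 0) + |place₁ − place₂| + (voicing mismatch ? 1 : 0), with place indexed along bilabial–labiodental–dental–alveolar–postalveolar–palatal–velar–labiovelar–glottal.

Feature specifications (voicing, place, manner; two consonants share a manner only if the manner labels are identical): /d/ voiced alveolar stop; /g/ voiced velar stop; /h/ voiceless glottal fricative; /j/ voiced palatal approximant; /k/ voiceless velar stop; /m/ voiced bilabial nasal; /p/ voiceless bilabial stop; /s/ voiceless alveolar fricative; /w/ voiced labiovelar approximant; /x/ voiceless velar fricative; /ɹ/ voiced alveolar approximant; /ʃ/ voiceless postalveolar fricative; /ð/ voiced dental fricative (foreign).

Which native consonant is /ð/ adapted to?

/s/ is closest: same manner (fricative), place distance 1 (dental→alveolar), voicing differs (+1); total 2. Next closest is /ʃ/ at distance 3.

s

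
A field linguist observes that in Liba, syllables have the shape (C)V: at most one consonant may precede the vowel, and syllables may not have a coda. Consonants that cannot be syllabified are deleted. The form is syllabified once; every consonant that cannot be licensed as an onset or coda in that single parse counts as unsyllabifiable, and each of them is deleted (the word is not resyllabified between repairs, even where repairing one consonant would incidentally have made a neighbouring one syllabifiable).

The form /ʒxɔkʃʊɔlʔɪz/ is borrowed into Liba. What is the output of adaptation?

Syllabifying with onset maximization leaves /ʒ/, /k/, /l/, /z/ stranded (no codas are permitted; onsets are limited to one consonant).
Deletion applies to /ʒ/, /k/, /l/, /z/.

xɔʃʊɔʔɪ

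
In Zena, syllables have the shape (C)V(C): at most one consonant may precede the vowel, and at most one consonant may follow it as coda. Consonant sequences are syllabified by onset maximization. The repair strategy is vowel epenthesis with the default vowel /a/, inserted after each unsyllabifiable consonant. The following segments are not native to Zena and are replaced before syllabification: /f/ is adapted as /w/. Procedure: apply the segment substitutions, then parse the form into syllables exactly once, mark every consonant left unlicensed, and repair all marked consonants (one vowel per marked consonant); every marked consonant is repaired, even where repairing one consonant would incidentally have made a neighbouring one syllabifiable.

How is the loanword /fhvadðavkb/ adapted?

Substitution: /f/ → /w/, giving /whvadðavkb/.
The consonants /w/, /h/, /k/, /b/ cannot be parsed into a legal (C)V(C) syllable (at most one coda consonant is licensed; onsets are limited to one consonant).
Inserting the epenthetic vowel yields /w/ → /wa/, /h/ → /ha/, /k/ → /ka/, /b/ → /ba/.

wahavadðavkaba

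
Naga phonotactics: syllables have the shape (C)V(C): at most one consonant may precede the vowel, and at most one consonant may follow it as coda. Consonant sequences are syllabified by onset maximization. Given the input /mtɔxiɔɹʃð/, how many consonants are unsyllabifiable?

3

Syllabifying with onset maximization leaves /m/, /ʃ/, /ð/ stranded (at most one coda consonant is licensed; onsets are limited to one consonant).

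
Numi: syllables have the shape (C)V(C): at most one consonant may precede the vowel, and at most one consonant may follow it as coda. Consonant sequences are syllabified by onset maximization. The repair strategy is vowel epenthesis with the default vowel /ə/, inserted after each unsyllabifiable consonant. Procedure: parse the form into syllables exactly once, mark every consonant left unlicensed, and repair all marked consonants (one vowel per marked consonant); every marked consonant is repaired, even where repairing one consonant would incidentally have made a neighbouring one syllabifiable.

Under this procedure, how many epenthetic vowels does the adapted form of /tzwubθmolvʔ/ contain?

5

The unsyllabifiable consonants are /t/, /z/, /θ/, /v/, /ʔ/; each receives one epenthetic vowel.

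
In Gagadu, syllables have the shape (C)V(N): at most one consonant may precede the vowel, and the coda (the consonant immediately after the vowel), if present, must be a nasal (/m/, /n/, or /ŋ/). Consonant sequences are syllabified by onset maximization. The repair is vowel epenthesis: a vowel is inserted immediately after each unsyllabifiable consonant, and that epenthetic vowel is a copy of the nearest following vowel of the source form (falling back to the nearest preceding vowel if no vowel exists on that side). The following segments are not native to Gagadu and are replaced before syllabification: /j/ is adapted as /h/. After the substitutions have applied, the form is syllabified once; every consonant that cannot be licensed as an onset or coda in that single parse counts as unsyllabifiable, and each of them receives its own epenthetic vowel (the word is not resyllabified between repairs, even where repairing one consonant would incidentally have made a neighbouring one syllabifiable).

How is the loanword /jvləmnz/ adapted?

həvələmnəzə

Substitution: /j/ → /h/, giving /hvləmnz/.
The consonants /h/, /v/, /n/, /z/ cannot be parsed into a legal (C)V(N) syllable (only a nasal (/m/, /n/, or /ŋ/) is licensed in coda position; onsets are limited to one consonant).
Inserting the epenthetic vowel yields /h/ → /hə/, /v/ → /və/, /n/ → /nə/, /z/ → /zə/.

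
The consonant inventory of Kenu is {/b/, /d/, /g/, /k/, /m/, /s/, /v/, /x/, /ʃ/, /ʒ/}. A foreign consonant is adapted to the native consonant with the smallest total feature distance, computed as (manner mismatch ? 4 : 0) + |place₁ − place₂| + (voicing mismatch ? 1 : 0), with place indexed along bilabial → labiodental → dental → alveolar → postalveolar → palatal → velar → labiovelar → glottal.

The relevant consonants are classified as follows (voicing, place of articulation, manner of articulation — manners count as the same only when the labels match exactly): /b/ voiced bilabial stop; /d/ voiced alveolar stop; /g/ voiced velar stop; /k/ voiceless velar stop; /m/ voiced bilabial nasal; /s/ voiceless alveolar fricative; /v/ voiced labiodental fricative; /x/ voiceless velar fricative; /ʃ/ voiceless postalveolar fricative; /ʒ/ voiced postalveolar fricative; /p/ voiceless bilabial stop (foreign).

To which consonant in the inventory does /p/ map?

b

/b/ is closest: same manner (stop), place distance 0 (bilabial→bilabial), voicing differs (+1); total 1. Next closest is /d/ at distance 4.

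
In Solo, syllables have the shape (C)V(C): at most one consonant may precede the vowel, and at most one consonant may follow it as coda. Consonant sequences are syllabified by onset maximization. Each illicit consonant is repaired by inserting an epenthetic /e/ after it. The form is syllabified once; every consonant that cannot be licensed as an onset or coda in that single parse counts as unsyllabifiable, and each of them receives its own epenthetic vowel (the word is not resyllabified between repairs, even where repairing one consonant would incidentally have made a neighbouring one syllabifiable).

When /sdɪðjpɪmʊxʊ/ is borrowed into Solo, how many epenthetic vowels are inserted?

2

The unsyllabifiable consonants are /s/, /j/; each receives one epenthetic vowel.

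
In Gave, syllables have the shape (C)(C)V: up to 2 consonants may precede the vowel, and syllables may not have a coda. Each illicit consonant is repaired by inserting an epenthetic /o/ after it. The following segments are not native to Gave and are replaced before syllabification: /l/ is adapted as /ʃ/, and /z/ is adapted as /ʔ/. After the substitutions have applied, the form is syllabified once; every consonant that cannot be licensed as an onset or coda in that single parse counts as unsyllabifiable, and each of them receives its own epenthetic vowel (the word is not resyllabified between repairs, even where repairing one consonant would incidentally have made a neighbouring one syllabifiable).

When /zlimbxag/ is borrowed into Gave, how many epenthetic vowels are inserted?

2

After substitution the input is /ʔʃimbxag/.
The unsyllabifiable consonants are /m/, /g/; each receives one epenthetic vowel.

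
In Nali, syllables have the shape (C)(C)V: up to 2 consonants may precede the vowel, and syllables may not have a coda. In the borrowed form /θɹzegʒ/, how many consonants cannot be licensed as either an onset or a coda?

3

Under (C)(C)V, the unsyllabifiable consonants are /θ/, /g/, /ʒ/ (no codas are permitted; onsets may contain at most 2 consonants).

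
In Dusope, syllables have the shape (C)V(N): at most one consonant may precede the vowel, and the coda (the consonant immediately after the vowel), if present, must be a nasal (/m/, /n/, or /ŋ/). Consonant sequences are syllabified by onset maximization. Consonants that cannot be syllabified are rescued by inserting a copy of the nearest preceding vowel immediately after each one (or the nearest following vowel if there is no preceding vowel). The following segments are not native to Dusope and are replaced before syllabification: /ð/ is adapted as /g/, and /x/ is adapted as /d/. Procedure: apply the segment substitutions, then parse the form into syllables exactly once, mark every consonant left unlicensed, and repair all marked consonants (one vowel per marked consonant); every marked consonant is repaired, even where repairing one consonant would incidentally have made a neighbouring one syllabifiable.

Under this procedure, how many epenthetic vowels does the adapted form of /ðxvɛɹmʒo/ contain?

After substitution the input is /gdvɛɹmʒo/.
The unsyllabifiable consonants are /g/, /d/, /ɹ/, /m/; each receives one epenthetic vowel.

4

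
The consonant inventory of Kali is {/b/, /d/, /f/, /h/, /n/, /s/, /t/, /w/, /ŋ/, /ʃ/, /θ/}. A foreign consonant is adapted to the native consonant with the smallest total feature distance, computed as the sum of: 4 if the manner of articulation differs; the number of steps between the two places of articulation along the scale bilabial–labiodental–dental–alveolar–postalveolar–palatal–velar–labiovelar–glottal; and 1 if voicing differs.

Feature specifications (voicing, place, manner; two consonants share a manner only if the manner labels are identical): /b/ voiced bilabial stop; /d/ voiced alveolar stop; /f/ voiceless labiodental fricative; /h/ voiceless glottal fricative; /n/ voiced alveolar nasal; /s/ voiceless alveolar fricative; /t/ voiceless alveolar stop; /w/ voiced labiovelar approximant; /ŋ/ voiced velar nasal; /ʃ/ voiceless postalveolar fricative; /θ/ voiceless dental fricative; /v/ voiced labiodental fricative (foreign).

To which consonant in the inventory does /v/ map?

f

/f/ is closest: same manner (fricative), place distance 0 (labiodental→labiodental), voicing differs (+1); total 1. Next closest is /θ/ at distance 2.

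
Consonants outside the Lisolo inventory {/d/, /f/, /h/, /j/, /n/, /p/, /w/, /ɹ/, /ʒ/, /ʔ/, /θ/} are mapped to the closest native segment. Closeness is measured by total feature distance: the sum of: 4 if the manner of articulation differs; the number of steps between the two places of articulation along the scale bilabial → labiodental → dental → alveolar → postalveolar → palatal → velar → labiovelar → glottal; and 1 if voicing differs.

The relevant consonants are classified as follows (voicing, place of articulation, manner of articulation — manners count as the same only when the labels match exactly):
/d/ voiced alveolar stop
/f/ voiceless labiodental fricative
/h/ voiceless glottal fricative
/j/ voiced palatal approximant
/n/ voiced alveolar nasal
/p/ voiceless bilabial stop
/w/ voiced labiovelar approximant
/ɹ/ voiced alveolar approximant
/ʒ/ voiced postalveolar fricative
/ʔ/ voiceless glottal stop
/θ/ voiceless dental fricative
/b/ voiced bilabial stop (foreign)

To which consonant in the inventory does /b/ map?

/p/ is closest: same manner (stop), place distance 0 (bilabial→bilabial), voicing differs (+1); total 1. Next closest is /d/ at distance 3.

p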